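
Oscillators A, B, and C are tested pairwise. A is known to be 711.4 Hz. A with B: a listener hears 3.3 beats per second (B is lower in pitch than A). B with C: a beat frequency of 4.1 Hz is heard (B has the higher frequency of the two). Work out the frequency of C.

704 Hz

B is below A, so f_B = 711.4 − 3.3 = 708.1 Hz.
C is below B, so f_C = 708.1 − 4.1 = 704 Hz.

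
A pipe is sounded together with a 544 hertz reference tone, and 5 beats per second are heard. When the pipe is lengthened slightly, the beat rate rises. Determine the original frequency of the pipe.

|f − 544| = 5, so the pipe was at either 539 Hz or 549 Hz.
A longer pipe has a lower fundamental; the adjustment lowers the pipe's frequency.
The beat rate rose, so the adjustment moved the pipe further from 544 Hz — it was already below the reference.

539 Hz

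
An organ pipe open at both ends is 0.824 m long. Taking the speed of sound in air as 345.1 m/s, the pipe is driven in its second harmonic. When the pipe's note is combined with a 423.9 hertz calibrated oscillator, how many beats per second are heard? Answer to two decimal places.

Open pipe: f_n = n·v/(2L) = 2·345.1/(2·0.824) = 418.8107 Hz.
f_beat = |418.8107 − 423.9| = 5.09 Hz.

5.09 Hz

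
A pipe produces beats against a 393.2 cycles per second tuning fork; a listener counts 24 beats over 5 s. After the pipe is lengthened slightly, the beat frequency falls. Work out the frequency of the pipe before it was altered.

398 Hz

Beat frequency = 24/5 = 4.8 Hz.
|f − 393.2| = 4.8, so the pipe was at either 388.4 Hz or 398 Hz.
A longer pipe has a lower fundamental; the adjustment lowers the pipe's frequency.
The beat rate fell, so the adjustment moved the pipe toward 393.2 Hz — it must have started above the reference.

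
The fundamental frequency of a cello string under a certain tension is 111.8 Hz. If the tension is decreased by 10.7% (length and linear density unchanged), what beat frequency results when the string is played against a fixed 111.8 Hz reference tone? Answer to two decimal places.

6.15 Hz

For a string, f ∝ √T, so the new frequency is 111.8·√0.893 = 105.6495 Hz.
f_beat = |105.6495 − 111.8| = 6.15 Hz.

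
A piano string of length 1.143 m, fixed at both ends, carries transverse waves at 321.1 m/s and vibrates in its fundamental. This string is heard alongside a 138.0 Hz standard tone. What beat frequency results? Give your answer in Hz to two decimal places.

For a string fixed at both ends, f_n = n·v/(2L) = 1·321.1/(2·1.143) = 140.4637 Hz.
f_beat = |140.4637 − 138.0| = 2.46 Hz.

2.46 Hz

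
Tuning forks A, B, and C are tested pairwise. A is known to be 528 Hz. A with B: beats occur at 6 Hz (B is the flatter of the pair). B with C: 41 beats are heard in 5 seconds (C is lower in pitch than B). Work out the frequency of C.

B is below A, so f_B = 528 − 6 = 522 Hz.
B–C: Beat frequency = 41/5 = 8.2 Hz.
C is below B, so f_C = 522 − 8.2 = 513.8 Hz.

513.8 Hz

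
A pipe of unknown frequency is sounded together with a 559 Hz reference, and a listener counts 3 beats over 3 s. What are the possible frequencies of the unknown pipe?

Beat frequency = 3/3 = 1 Hz.
|f − 559| = 1, so f = 559 ± 1.

558 Hz or 560 Hz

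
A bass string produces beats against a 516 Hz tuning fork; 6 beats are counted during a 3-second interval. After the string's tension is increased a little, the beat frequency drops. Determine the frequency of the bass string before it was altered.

Beat frequency = 6/3 = 2 Hz.
|f − 516| = 2, so the bass string was at either 514 Hz or 518 Hz.
Higher tension means higher frequency; the adjustment raises the bass string's frequency.
The beat rate fell, so the adjustment moved the bass string toward 516 Hz — it must have started below the reference.

514 Hz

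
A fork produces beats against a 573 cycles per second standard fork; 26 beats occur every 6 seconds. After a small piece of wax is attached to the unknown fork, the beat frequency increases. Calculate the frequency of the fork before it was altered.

568.6667 Hz

Beat frequency = 26/6 = 4.3333 Hz.
|f − 573| = 4.3333, so the fork was at either 568.6667 Hz or 577.3333 Hz.
Loading a fork with wax lowers its frequency; the adjustment lowers the fork's frequency.
The beat rate rose, so the adjustment moved the fork further from 573 Hz — it was already below the reference.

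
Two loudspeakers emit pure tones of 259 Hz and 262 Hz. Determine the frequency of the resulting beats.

f_beat = |f₁ − f₂|.
|259 − 262| = 3 Hz.

3 Hz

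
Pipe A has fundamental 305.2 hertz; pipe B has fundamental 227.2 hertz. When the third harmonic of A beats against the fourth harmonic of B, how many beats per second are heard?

Third harmonic of the first: 3·305.2 = 915.6 Hz.
Fourth harmonic of the second: 4·227.2 = 908.8 Hz.
f_beat = |915.6 − 908.8| = 6.8 Hz.

6.8 Hz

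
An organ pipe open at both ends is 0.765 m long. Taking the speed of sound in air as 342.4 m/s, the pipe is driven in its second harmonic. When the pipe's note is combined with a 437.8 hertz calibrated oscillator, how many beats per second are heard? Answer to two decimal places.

Open pipe: f_n = n·v/(2L) = 2·342.4/(2·0.765) = 447.5817 Hz.
f_beat = |447.5817 − 437.8| = 9.78 Hz.

9.78 Hz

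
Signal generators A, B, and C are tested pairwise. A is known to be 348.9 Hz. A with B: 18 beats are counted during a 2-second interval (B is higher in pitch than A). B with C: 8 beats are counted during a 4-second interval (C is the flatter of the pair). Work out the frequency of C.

A–B: Beat frequency = 18/2 = 9 Hz.
B is above A, so f_B = 348.9 + 9 = 357.9 Hz.
B–C: Beat frequency = 8/4 = 2 Hz.
C is below B, so f_C = 357.9 − 2 = 355.9 Hz.

355.9 Hz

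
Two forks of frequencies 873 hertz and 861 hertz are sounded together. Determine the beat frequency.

Beats arise from superposition of two nearby frequencies; the beat rate is |f₁ − f₂|.
|873 − 861| = 12 Hz.

12 Hz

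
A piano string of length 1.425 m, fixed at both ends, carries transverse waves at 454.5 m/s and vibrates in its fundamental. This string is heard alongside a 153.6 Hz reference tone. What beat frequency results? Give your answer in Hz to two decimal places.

5.87 Hz

For a string fixed at both ends, f_n = n·v/(2L) = 1·454.5/(2·1.425) = 159.4737 Hz.
f_beat = |159.4737 − 153.6| = 5.87 Hz.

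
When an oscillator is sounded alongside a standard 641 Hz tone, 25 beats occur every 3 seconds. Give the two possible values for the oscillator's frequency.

Beat frequency = 25/3 = 8.3333 Hz.
|f − 641| = 8.3333, so f = 641 ± 8.3333.

632.6667 Hz or 649.3333 Hz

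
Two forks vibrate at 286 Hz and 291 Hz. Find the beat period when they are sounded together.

f_beat = |286 − 291| = 5 Hz.
Beat period T = 1 / f_beat = 1 / 5 s.

0.200 s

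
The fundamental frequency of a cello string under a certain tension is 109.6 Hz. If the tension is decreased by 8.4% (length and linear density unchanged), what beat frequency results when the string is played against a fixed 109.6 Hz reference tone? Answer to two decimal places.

For a string, f ∝ √T, so the new frequency is 109.6·√0.916 = 104.8958 Hz.
f_beat = |104.8958 − 109.6| = 4.70 Hz.

4.70 Hz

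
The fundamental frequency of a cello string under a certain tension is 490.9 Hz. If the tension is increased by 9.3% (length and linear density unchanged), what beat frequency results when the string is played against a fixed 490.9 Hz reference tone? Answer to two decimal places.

For a string, f ∝ √T, so the new frequency is 490.9·√1.093 = 513.2195 Hz.
f_beat = |513.2195 − 490.9| = 22.32 Hz.

22.32 Hz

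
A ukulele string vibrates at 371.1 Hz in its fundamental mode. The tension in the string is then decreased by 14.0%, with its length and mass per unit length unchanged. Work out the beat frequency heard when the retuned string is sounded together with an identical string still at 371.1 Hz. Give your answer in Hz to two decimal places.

26.96 Hz

For a string, f ∝ √T, so the new frequency is 371.1·√0.860 = 344.1440 Hz.
f_beat = |344.1440 − 371.1| = 26.96 Hz.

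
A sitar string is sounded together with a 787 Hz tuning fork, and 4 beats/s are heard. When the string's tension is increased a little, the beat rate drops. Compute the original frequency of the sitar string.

|f − 787| = 4, so the sitar string was at either 783 Hz or 791 Hz.
Higher tension means higher frequency; the adjustment raises the sitar string's frequency.
The beat rate fell, so the adjustment moved the sitar string toward 787 Hz — it must have started below the reference.

783 Hz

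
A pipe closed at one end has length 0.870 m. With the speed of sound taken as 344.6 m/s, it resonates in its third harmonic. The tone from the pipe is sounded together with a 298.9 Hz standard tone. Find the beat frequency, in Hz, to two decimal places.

Closed pipe (odd harmonics): f_n = n·v/(4L) = 3·344.6/(4·0.870) = 297.0690 Hz.
f_beat = |297.0690 − 298.9| = 1.83 Hz.

1.83 Hz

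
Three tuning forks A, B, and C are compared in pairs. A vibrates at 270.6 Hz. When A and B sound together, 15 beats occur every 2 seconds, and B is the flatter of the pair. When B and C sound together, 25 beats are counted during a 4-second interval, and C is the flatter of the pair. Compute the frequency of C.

256.85 Hz

A–B: Beat frequency = 15/2 = 7.5 Hz.
B is below A, so f_B = 270.6 − 7.5 = 263.1 Hz.
B–C: Beat frequency = 25/4 = 6.25 Hz.
C is below B, so f_C = 263.1 − 6.25 = 256.85 Hz.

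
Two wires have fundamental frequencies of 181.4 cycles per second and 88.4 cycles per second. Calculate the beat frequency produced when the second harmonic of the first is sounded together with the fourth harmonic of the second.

Second harmonic of the first: 2·181.4 = 362.8 Hz.
Fourth harmonic of the second: 4·88.4 = 353.6 Hz.
f_beat = |362.8 − 353.6| = 9.2 Hz.

9.2 Hz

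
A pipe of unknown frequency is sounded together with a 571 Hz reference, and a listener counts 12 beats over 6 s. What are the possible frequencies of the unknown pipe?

569 Hz or 573 Hz

Beat frequency = 12/6 = 2 Hz.
|f − 571| = 2, so f = 571 ± 2.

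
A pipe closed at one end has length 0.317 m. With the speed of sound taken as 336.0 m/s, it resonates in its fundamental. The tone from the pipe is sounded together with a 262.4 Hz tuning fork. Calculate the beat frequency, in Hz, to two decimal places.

2.58 Hz

Closed pipe (odd harmonics): f_n = n·v/(4L) = 1·336.0/(4·0.317) = 264.9842 Hz.
f_beat = |264.9842 − 262.4| = 2.58 Hz.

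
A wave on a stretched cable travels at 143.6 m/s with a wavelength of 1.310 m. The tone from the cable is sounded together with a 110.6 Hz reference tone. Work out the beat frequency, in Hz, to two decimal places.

0.98 Hz

Source frequency f = v/λ = 143.6/1.310 = 109.6183 Hz.
f_beat = |109.6183 − 110.6| = 0.98 Hz.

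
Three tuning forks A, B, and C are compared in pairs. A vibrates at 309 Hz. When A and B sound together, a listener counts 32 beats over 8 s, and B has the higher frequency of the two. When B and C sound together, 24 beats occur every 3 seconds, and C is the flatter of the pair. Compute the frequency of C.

A–B: Beat frequency = 32/8 = 4 Hz.
B is above A, so f_B = 309 + 4 = 313 Hz.
B–C: Beat frequency = 24/3 = 8 Hz.
C is below B, so f_C = 313 − 8 = 305 Hz.

305 Hz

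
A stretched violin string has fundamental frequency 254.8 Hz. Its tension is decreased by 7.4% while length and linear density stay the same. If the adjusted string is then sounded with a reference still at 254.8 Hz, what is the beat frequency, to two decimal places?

For a string, f ∝ √T, so the new frequency is 254.8·√0.926 = 245.1912 Hz.
f_beat = |245.1912 − 254.8| = 9.61 Hz.

9.61 Hz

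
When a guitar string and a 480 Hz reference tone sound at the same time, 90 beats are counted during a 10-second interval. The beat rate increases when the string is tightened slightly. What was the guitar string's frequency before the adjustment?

489 Hz

Beat frequency = 90/10 = 9 Hz.
|f − 480| = 9, so the guitar string was at either 471 Hz or 489 Hz.
Increasing tension raises a string's frequency; the adjustment raises the guitar string's frequency.
The beat rate rose, so the adjustment moved the guitar string further from 480 Hz — it was already above the reference.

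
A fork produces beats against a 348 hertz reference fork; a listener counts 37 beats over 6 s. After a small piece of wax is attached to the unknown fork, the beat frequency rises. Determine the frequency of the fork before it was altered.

341.8333 Hz

Beat frequency = 37/6 = 6.1667 Hz.
|f − 348| = 6.1667, so the fork was at either 341.8333 Hz or 354.1667 Hz.
Loading a fork with wax lowers its frequency; the adjustment lowers the fork's frequency.
The beat rate rose, so the adjustment moved the fork further from 348 Hz — it was already below the reference.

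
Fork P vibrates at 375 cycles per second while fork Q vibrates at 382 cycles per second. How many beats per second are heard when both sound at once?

7 Hz

f_beat = |f₁ − f₂|.
|375 − 382| = 7 Hz.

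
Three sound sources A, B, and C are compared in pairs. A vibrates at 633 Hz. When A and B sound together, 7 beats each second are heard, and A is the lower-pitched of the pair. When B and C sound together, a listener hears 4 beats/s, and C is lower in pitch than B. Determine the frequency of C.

636 Hz

B is above A, so f_B = 633 + 7 = 640 Hz.
C is below B, so f_C = 640 − 4 = 636 Hz.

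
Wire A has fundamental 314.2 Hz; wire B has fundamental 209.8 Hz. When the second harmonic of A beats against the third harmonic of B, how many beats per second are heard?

Second harmonic of the first: 2·314.2 = 628.4 Hz.
Third harmonic of the second: 3·209.8 = 629.4 Hz.
f_beat = |628.4 − 629.4| = 1.0 Hz.

1.0 Hz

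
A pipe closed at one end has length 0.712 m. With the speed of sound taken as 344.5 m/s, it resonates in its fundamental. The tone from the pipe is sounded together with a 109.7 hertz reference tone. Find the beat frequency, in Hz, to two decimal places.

Closed pipe (odd harmonics): f_n = n·v/(4L) = 1·344.5/(4·0.712) = 120.9621 Hz.
f_beat = |120.9621 − 109.7| = 11.26 Hz.

11.26 Hz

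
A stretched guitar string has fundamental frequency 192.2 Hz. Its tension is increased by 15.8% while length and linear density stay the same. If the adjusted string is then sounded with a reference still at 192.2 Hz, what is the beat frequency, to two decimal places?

For a string, f ∝ √T, so the new frequency is 192.2·√1.158 = 206.8272 Hz.
f_beat = |206.8272 − 192.2| = 14.63 Hz.

14.63 Hz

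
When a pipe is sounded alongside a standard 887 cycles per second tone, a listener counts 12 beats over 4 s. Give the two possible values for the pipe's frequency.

Beat frequency = 12/4 = 3 Hz.
|f − 887| = 3, so f = 887 ± 3.

884 Hz or 890 Hz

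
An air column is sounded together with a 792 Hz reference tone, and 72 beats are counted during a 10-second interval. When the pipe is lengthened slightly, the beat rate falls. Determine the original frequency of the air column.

Beat frequency = 72/10 = 7.2 Hz.
|f − 792| = 7.2, so the air column was at either 784.8 Hz or 799.2 Hz.
A longer pipe has a lower fundamental; the adjustment lowers the air column's frequency.
The beat rate fell, so the adjustment moved the air column toward 792 Hz — it must have started above the reference.

799.2 Hz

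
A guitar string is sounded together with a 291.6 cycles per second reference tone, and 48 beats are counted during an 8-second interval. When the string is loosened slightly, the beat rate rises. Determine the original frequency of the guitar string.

Beat frequency = 48/8 = 6 Hz.
|f − 291.6| = 6, so the guitar string was at either 285.6 Hz or 297.6 Hz.
Reducing tension lowers a string's frequency; the adjustment lowers the guitar string's frequency.
The beat rate rose, so the adjustment moved the guitar string further from 291.6 Hz — it was already below the reference.

285.6 Hz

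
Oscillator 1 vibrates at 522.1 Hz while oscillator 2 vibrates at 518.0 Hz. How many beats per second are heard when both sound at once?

Beats arise from superposition of two nearby frequencies; the beat rate is |f₁ − f₂|.
|522.1 − 518.0| = 4.1 Hz.

4.1 Hz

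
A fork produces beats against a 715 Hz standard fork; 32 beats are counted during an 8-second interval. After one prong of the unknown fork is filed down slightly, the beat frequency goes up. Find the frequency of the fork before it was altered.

719 Hz

Beat frequency = 32/8 = 4 Hz.
|f − 715| = 4, so the fork was at either 711 Hz or 719 Hz.
Filing a prong removes mass and raises the fork's frequency; the adjustment raises the fork's frequency.
The beat rate rose, so the adjustment moved the fork further from 715 Hz — it was already above the reference.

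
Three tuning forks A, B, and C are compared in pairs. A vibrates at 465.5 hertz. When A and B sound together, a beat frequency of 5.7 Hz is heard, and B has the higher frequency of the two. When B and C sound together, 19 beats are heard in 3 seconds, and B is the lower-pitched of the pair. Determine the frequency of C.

B is above A, so f_B = 465.5 + 5.7 = 471.2 Hz.
B–C: Beat frequency = 19/3 = 6.3333 Hz.
C is above B, so f_C = 471.2 + 6.3333 = 477.5333 Hz.

477.5333 Hz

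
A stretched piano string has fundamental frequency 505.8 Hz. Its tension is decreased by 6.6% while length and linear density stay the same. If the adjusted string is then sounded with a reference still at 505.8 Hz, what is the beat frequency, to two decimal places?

For a string, f ∝ √T, so the new frequency is 505.8·√0.934 = 488.8237 Hz.
f_beat = |488.8237 − 505.8| = 16.98 Hz.

16.98 Hz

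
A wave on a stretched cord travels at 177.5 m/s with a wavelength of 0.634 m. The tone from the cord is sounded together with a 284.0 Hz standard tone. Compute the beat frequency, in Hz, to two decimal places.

Source frequency f = v/λ = 177.5/0.634 = 279.9685 Hz.
f_beat = |279.9685 − 284.0| = 4.03 Hz.

4.03 Hz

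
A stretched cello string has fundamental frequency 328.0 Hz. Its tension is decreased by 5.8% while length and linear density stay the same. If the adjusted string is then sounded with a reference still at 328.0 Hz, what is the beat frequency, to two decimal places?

For a string, f ∝ √T, so the new frequency is 328.0·√0.942 = 318.3459 Hz.
f_beat = |318.3459 − 328.0| = 9.65 Hz.

9.65 Hz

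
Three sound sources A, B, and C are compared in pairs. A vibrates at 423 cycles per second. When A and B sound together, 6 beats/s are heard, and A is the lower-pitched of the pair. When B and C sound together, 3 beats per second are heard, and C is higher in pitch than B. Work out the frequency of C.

B is above A, so f_B = 423 + 6 = 429 Hz.
C is above B, so f_C = 429 + 3 = 432 Hz.

432 Hz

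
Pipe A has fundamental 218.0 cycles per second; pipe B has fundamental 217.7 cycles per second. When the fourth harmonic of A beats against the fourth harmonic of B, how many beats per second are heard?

1.2 Hz

Fourth harmonic of the first: 4·218.0 = 872.0 Hz.
Fourth harmonic of the second: 4·217.7 = 870.8 Hz.
f_beat = |872.0 − 870.8| = 1.2 Hz.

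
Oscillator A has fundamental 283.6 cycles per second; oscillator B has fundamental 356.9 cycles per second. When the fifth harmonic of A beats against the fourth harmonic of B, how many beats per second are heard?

9.6 Hz

Fifth harmonic of the first: 5·283.6 = 1418.0 Hz.
Fourth harmonic of the second: 4·356.9 = 1427.6 Hz.
f_beat = |1418.0 − 1427.6| = 9.6 Hz.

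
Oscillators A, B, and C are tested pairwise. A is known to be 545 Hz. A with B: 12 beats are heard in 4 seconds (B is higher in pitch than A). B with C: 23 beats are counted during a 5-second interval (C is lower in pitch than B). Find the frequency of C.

543.4 Hz

A–B: Beat frequency = 12/4 = 3 Hz.
B is above A, so f_B = 545 + 3 = 548 Hz.
B–C: Beat frequency = 23/5 = 4.6 Hz.
C is below B, so f_C = 548 − 4.6 = 543.4 Hz.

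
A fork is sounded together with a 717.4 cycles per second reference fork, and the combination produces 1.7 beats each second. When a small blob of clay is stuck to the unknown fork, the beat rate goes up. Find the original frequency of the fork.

715.7 Hz

|f − 717.4| = 1.7, so the fork was at either 715.7 Hz or 719.1 Hz.
Adding mass to a fork lowers its frequency; the adjustment lowers the fork's frequency.
The beat rate rose, so the adjustment moved the fork further from 717.4 Hz — it was already below the reference.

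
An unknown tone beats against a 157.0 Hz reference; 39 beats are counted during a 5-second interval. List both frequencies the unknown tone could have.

149.2 Hz or 164.8 Hz

Beat frequency = 39/5 = 7.8 Hz.
|f − 157.0| = 7.8, so f = 157.0 ± 7.8.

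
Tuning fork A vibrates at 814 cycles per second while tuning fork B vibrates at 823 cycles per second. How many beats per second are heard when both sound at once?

f_beat = |f₁ − f₂|.
|814 − 823| = 9 Hz.

9 Hz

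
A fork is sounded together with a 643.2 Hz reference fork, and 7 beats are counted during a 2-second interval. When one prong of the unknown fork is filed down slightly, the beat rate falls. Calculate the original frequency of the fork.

Beat frequency = 7/2 = 3.5 Hz.
|f − 643.2| = 3.5, so the fork was at either 639.7 Hz or 646.7 Hz.
Filing a prong removes mass and raises the fork's frequency; the adjustment raises the fork's frequency.
The beat rate fell, so the adjustment moved the fork toward 643.2 Hz — it must have started below the reference.

639.7 Hz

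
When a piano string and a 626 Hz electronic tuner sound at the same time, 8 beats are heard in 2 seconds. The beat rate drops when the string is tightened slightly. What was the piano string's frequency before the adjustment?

622 Hz

Beat frequency = 8/2 = 4 Hz.
|f − 626| = 4, so the piano string was at either 622 Hz or 630 Hz.
Increasing tension raises a string's frequency; the adjustment raises the piano string's frequency.
The beat rate fell, so the adjustment moved the piano string toward 626 Hz — it must have started below the reference.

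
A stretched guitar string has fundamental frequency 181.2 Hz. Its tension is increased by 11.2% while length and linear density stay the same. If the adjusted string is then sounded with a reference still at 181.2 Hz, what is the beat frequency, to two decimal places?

9.88 Hz

For a string, f ∝ √T, so the new frequency is 181.2·√1.112 = 191.0780 Hz.
f_beat = |191.0780 − 181.2| = 9.88 Hz.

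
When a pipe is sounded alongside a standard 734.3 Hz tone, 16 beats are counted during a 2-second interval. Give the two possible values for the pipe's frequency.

Beat frequency = 16/2 = 8 Hz.
|f − 734.3| = 8, so f = 734.3 ± 8.

726.3 Hz or 742.3 Hz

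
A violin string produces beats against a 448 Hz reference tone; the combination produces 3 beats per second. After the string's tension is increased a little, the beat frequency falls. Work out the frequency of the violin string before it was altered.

445 Hz

|f − 448| = 3, so the violin string was at either 445 Hz or 451 Hz.
Higher tension means higher frequency; the adjustment raises the violin string's frequency.
The beat rate fell, so the adjustment moved the violin string toward 448 Hz — it must have started below the reference.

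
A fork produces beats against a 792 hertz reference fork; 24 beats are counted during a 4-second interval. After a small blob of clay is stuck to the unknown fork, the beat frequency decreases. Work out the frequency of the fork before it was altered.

798 Hz

Beat frequency = 24/4 = 6 Hz.
|f − 792| = 6, so the fork was at either 786 Hz or 798 Hz.
Adding mass to a fork lowers its frequency; the adjustment lowers the fork's frequency.
The beat rate fell, so the adjustment moved the fork toward 792 Hz — it must have started above the reference.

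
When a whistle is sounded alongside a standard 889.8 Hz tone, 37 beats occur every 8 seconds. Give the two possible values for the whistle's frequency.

885.175 Hz or 894.425 Hz

Beat frequency = 37/8 = 4.625 Hz.
|f − 889.8| = 4.625, so f = 889.8 ± 4.625.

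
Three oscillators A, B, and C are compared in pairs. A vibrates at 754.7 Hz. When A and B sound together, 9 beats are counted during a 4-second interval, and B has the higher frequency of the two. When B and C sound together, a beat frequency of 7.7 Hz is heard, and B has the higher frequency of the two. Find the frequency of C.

749.25 Hz

A–B: Beat frequency = 9/4 = 2.25 Hz.
B is above A, so f_B = 754.7 + 2.25 = 756.95 Hz.
C is below B, so f_C = 756.95 − 7.7 = 749.25 Hz.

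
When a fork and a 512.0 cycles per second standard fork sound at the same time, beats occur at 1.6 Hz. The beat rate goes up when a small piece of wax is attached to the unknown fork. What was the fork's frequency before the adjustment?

|f − 512.0| = 1.6, so the fork was at either 510.4 Hz or 513.6 Hz.
Loading a fork with wax lowers its frequency; the adjustment lowers the fork's frequency.
The beat rate rose, so the adjustment moved the fork further from 512.0 Hz — it was already below the reference.

510.4 Hz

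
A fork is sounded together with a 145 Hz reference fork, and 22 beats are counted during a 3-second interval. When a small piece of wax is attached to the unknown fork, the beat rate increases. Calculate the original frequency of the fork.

137.6667 Hz

Beat frequency = 22/3 = 7.3333 Hz.
|f − 145| = 7.3333, so the fork was at either 137.6667 Hz or 152.3333 Hz.
Loading a fork with wax lowers its frequency; the adjustment lowers the fork's frequency.
The beat rate rose, so the adjustment moved the fork further from 145 Hz — it was already below the reference.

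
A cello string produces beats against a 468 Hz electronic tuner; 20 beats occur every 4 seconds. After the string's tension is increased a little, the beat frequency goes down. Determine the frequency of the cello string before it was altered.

463 Hz

Beat frequency = 20/4 = 5 Hz.
|f − 468| = 5, so the cello string was at either 463 Hz or 473 Hz.
Higher tension means higher frequency; the adjustment raises the cello string's frequency.
The beat rate fell, so the adjustment moved the cello string toward 468 Hz — it must have started below the reference.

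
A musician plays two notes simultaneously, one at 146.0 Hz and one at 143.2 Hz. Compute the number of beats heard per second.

2.8 Hz

f_beat = |f₁ − f₂|.
|146.0 − 143.2| = 2.8 Hz.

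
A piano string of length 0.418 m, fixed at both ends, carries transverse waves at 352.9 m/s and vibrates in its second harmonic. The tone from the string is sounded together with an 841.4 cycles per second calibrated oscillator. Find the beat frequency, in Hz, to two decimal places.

2.86 Hz

For a string fixed at both ends, f_n = n·v/(2L) = 2·352.9/(2·0.418) = 844.2584 Hz.
f_beat = |844.2584 − 841.4| = 2.86 Hz.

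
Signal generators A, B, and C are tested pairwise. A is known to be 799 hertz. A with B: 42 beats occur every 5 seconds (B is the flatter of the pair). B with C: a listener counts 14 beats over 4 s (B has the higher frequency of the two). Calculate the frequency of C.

787.1 Hz

A–B: Beat frequency = 42/5 = 8.4 Hz.
B is below A, so f_B = 799 − 8.4 = 790.6 Hz.
B–C: Beat frequency = 14/4 = 3.5 Hz.
C is below B, so f_C = 790.6 − 3.5 = 787.1 Hz.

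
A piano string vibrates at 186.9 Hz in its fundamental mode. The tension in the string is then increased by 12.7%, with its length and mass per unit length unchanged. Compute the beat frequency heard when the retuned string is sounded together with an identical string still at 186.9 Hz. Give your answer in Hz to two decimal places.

For a string, f ∝ √T, so the new frequency is 186.9·√1.127 = 198.4135 Hz.
f_beat = |198.4135 − 186.9| = 11.51 Hz.

11.51 Hz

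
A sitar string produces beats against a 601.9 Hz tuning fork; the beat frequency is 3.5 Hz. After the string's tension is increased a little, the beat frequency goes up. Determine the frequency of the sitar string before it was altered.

|f − 601.9| = 3.5, so the sitar string was at either 598.4 Hz or 605.4 Hz.
Higher tension means higher frequency; the adjustment raises the sitar string's frequency.
The beat rate rose, so the adjustment moved the sitar string further from 601.9 Hz — it was already above the reference.

605.4 Hz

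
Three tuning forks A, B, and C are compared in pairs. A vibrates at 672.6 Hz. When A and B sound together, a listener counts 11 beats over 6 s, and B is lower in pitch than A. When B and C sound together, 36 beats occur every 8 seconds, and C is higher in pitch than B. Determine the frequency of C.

675.2667 Hz

A–B: Beat frequency = 11/6 = 1.8333 Hz.
B is below A, so f_B = 672.6 − 1.8333 = 670.7667 Hz.
B–C: Beat frequency = 36/8 = 4.5 Hz.
C is above B, so f_C = 670.7667 + 4.5 = 675.2667 Hz.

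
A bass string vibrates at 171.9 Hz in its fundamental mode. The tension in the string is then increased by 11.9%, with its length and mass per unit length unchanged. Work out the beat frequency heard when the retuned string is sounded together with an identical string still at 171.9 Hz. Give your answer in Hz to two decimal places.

For a string, f ∝ √T, so the new frequency is 171.9·√1.119 = 181.8406 Hz.
f_beat = |181.8406 − 171.9| = 9.94 Hz.

9.94 Hz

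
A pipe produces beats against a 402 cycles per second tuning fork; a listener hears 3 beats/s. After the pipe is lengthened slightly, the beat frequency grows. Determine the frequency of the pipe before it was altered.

|f − 402| = 3, so the pipe was at either 399 Hz or 405 Hz.
A longer pipe has a lower fundamental; the adjustment lowers the pipe's frequency.
The beat rate rose, so the adjustment moved the pipe further from 402 Hz — it was already below the reference.

399 Hz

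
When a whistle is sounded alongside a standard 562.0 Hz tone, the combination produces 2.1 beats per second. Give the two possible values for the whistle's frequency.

559.9 Hz or 564.1 Hz

|f − 562.0| = 2.1, so f = 562.0 ± 2.1.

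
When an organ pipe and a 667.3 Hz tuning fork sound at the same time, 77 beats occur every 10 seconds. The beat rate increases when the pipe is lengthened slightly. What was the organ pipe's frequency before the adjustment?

659.6 Hz

Beat frequency = 77/10 = 7.7 Hz.
|f − 667.3| = 7.7, so the organ pipe was at either 659.6 Hz or 675 Hz.
A longer pipe has a lower fundamental; the adjustment lowers the organ pipe's frequency.
The beat rate rose, so the adjustment moved the organ pipe further from 667.3 Hz — it was already below the reference.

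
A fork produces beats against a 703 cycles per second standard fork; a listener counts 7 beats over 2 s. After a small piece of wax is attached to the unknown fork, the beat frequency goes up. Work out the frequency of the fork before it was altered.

Beat frequency = 7/2 = 3.5 Hz.
|f − 703| = 3.5, so the fork was at either 699.5 Hz or 706.5 Hz.
Loading a fork with wax lowers its frequency; the adjustment lowers the fork's frequency.
The beat rate rose, so the adjustment moved the fork further from 703 Hz — it was already below the reference.

699.5 Hz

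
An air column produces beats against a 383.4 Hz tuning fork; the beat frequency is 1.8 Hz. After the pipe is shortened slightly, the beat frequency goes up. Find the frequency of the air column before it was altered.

|f − 383.4| = 1.8, so the air column was at either 381.6 Hz or 385.2 Hz.
A shorter pipe has a higher fundamental; the adjustment raises the air column's frequency.
The beat rate rose, so the adjustment moved the air column further from 383.4 Hz — it was already above the reference.

385.2 Hz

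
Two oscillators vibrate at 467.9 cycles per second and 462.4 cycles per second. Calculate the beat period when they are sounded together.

f_beat = |467.9 − 462.4| = 5.5 Hz.
Beat period T = 1 / f_beat = 1 / 5.5 s.

0.182 s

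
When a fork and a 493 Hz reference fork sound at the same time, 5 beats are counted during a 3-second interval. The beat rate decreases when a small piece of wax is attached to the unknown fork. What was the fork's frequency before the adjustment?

Beat frequency = 5/3 = 1.6667 Hz.
|f − 493| = 1.6667, so the fork was at either 491.3333 Hz or 494.6667 Hz.
Loading a fork with wax lowers its frequency; the adjustment lowers the fork's frequency.
The beat rate fell, so the adjustment moved the fork toward 493 Hz — it must have started above the reference.

494.6667 Hz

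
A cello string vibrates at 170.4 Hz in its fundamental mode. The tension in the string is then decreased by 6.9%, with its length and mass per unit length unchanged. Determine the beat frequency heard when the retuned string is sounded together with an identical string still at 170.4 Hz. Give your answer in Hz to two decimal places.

5.98 Hz

For a string, f ∝ √T, so the new frequency is 170.4·√0.931 = 164.4161 Hz.
f_beat = |164.4161 − 170.4| = 5.98 Hz.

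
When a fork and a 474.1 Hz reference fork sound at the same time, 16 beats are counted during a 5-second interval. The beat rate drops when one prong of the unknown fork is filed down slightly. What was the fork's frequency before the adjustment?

Beat frequency = 16/5 = 3.2 Hz.
|f − 474.1| = 3.2, so the fork was at either 470.9 Hz or 477.3 Hz.
Filing a prong removes mass and raises the fork's frequency; the adjustment raises the fork's frequency.
The beat rate fell, so the adjustment moved the fork toward 474.1 Hz — it must have started below the reference.

470.9 Hz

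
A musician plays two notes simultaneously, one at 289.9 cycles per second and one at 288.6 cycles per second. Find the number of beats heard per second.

1.3 Hz

f_beat = |f₁ − f₂|.
|289.9 − 288.6| = 1.3 Hz.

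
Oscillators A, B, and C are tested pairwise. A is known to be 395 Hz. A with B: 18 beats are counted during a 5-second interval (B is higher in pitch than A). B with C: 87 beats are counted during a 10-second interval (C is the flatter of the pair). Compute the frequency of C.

389.9 Hz

A–B: Beat frequency = 18/5 = 3.6 Hz.
B is above A, so f_B = 395 + 3.6 = 398.6 Hz.
B–C: Beat frequency = 87/10 = 8.7 Hz.
C is below B, so f_C = 398.6 − 8.7 = 389.9 Hz.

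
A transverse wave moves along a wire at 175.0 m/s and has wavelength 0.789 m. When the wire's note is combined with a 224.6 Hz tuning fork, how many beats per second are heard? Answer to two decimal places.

2.80 Hz

Source frequency f = v/λ = 175.0/0.789 = 221.7997 Hz.
f_beat = |221.7997 − 224.6| = 2.80 Hz.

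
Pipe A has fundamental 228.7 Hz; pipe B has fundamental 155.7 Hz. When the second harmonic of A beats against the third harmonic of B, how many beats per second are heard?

Second harmonic of the first: 2·228.7 = 457.4 Hz.
Third harmonic of the second: 3·155.7 = 467.1 Hz.
f_beat = |457.4 − 467.1| = 9.7 Hz.

9.7 Hz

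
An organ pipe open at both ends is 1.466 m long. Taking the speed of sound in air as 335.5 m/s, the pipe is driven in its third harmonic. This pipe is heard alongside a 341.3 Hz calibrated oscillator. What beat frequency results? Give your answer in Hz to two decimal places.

1.98 Hz

Open pipe: f_n = n·v/(2L) = 3·335.5/(2·1.466) = 343.2810 Hz.
f_beat = |343.2810 − 341.3| = 1.98 Hz.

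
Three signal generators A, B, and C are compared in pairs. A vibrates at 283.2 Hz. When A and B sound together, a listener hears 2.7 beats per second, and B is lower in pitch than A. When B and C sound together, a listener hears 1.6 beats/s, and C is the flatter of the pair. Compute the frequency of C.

278.9 Hz

B is below A, so f_B = 283.2 − 2.7 = 280.5 Hz.
C is below B, so f_C = 280.5 − 1.6 = 278.9 Hz.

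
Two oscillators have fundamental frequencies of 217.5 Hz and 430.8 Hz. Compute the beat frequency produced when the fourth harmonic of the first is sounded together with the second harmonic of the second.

Fourth harmonic of the first: 4·217.5 = 870.0 Hz.
Second harmonic of the second: 2·430.8 = 861.6 Hz.
f_beat = |870.0 − 861.6| = 8.4 Hz.

8.4 Hz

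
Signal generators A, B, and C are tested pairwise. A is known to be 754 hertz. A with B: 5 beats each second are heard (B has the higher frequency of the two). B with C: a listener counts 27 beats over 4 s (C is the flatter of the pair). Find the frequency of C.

B is above A, so f_B = 754 + 5 = 759 Hz.
B–C: Beat frequency = 27/4 = 6.75 Hz.
C is below B, so f_C = 759 − 6.75 = 752.25 Hz.

752.25 Hz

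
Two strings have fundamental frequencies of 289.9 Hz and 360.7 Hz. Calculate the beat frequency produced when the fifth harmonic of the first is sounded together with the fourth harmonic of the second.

Fifth harmonic of the first: 5·289.9 = 1449.5 Hz.
Fourth harmonic of the second: 4·360.7 = 1442.8 Hz.
f_beat = |1449.5 − 1442.8| = 6.7 Hz.

6.7 Hz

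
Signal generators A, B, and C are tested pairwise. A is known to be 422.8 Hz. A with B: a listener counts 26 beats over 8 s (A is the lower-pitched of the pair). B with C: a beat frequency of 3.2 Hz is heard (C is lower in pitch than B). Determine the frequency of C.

422.85 Hz

A–B: Beat frequency = 26/8 = 3.25 Hz.
B is above A, so f_B = 422.8 + 3.25 = 426.05 Hz.
C is below B, so f_C = 426.05 − 3.2 = 422.85 Hz.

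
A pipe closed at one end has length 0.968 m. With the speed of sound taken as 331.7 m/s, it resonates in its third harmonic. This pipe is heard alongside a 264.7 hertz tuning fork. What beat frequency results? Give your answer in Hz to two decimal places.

7.70 Hz

Closed pipe (odd harmonics): f_n = n·v/(4L) = 3·331.7/(4·0.968) = 256.9990 Hz.
f_beat = |256.9990 − 264.7| = 7.70 Hz.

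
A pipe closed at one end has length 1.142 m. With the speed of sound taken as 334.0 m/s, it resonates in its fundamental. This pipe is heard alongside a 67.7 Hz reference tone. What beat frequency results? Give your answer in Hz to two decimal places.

5.42 Hz

Closed pipe (odd harmonics): f_n = n·v/(4L) = 1·334.0/(4·1.142) = 73.1173 Hz.
f_beat = |73.1173 − 67.7| = 5.42 Hz.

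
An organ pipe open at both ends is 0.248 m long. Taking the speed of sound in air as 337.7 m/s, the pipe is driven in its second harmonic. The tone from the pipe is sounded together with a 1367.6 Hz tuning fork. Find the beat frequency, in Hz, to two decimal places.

5.91 Hz

Open pipe: f_n = n·v/(2L) = 2·337.7/(2·0.248) = 1361.6935 Hz.
f_beat = |1361.6935 − 1367.6| = 5.91 Hz.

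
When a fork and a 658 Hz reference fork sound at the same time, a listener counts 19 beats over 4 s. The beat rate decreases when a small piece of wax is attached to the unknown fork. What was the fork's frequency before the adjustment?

Beat frequency = 19/4 = 4.75 Hz.
|f − 658| = 4.75, so the fork was at either 653.25 Hz or 662.75 Hz.
Loading a fork with wax lowers its frequency; the adjustment lowers the fork's frequency.
The beat rate fell, so the adjustment moved the fork toward 658 Hz — it must have started above the reference.

662.75 Hz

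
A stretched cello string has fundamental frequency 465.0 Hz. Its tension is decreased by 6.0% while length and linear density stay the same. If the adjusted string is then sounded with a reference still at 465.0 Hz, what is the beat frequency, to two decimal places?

14.17 Hz

For a string, f ∝ √T, so the new frequency is 465.0·√0.940 = 450.8342 Hz.
f_beat = |450.8342 − 465.0| = 14.17 Hz.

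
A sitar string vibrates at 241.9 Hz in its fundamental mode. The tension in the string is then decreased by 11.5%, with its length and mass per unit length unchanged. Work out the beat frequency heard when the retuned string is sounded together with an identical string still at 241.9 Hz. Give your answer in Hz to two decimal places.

14.33 Hz

For a string, f ∝ √T, so the new frequency is 241.9·√0.885 = 227.5661 Hz.
f_beat = |227.5661 − 241.9| = 14.33 Hz.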